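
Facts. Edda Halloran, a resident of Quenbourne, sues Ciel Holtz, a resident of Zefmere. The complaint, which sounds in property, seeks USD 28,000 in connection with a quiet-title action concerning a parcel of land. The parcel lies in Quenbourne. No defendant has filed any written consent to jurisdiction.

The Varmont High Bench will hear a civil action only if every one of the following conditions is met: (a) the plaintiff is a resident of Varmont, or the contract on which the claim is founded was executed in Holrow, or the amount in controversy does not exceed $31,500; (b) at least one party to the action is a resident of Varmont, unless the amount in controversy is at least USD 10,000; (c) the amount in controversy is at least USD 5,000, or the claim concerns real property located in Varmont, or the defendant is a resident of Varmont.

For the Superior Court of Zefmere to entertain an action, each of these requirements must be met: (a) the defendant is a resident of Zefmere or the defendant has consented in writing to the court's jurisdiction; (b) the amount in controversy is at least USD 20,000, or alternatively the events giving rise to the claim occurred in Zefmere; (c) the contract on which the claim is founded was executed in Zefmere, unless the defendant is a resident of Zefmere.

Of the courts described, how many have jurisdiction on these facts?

The Varmont High Bench:
  (a) The amount in controversy is $28,000, within the 31,500 dollars ceiling, which satisfies one of the alternatives. Satisfied.
  (b) No party resides in Varmont. However, the amount in controversy is 28,000 dollars, which meets the USD 10,000 floor, so the 'unless' proviso supplies this condition. Condition met.
  (c) The amount in controversy is USD 28,000, which meets the 5,000 dollars floor, which satisfies one of the alternatives. Satisfied.
  → The court has jurisdiction.
The Superior Court of Zefmere:
  (a) The defendant resides in Zefmere, so one alternative holds. Condition met.
  (b) The amount in controversy is 28,000 dollars, which meets the 20,000 dollars floor, so this disjunct is met. Met.
  (c) No contract (and hence no place of execution) is alleged. The proviso rescues it, though: the defendant resides in Zefmere. Met.
  → Jurisdiction lies.
Courts with jurisdiction: the Varmont High Bench, the Superior Court of Zefmere — 2 in total.

2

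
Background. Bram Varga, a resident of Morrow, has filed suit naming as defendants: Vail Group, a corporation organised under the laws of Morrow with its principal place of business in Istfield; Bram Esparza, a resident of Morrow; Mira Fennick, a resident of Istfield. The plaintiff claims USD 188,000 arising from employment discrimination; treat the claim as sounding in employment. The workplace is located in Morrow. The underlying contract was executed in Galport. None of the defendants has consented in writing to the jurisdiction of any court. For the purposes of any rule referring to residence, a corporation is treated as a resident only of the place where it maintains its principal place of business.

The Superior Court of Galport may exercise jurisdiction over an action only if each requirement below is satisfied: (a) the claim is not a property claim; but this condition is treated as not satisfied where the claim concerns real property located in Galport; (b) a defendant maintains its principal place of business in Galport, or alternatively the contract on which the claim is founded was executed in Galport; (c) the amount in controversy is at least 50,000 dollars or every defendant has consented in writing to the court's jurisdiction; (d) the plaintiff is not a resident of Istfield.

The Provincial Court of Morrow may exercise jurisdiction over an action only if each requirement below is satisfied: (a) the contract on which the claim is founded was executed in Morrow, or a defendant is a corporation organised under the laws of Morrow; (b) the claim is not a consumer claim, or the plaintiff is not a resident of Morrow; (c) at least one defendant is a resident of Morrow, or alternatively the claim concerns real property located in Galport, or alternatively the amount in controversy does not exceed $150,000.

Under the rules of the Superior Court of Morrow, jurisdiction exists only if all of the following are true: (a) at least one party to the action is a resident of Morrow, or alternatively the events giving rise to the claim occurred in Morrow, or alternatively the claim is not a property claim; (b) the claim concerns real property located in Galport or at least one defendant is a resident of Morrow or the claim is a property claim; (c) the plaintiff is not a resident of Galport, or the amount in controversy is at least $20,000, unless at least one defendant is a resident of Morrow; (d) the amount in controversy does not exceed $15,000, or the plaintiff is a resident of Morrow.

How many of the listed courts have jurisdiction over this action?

The Superior Court of Galport:
  (a) The claim is an employment claim, not a property claim. The exception is not triggered, since the claim does not concern real property. Satisfied.
  (b) The contract was executed in Galport, so this disjunct is met. Condition met.
  (c) The amount in controversy is 188,000 dollars, which meets the USD 50,000 floor, so one alternative holds. Met.
  (d) The plaintiff resides in Morrow, which is not Istfield. Satisfied.
  → Jurisdiction lies.
The Provincial Court of Morrow:
  (a) Vail Group is organised under the laws of Morrow, which satisfies one of the alternatives. Satisfied.
  (b) The claim is an employment claim, not a consumer claim, which satisfies one of the alternatives. Met.
  (c) Bram Esparza resides in Morrow, so one alternative holds. Condition met.
  → Jurisdiction lies.
The Superior Court of Morrow:
  (a) Bram Varga resides in Morrow, so one alternative holds. Met.
  (b) Bram Esparza resides in Morrow, so this disjunct is met. Condition met.
  (c) The plaintiff resides in Morrow, which is not Galport, which satisfies one of the alternatives. Condition met.
  (d) The plaintiff resides in Morrow, so one alternative holds. Met.
  → The court has jurisdiction.
Courts with jurisdiction: the Superior Court of Galport, the Provincial Court of Morrow, the Superior Court of Morrow — 3 in total.

3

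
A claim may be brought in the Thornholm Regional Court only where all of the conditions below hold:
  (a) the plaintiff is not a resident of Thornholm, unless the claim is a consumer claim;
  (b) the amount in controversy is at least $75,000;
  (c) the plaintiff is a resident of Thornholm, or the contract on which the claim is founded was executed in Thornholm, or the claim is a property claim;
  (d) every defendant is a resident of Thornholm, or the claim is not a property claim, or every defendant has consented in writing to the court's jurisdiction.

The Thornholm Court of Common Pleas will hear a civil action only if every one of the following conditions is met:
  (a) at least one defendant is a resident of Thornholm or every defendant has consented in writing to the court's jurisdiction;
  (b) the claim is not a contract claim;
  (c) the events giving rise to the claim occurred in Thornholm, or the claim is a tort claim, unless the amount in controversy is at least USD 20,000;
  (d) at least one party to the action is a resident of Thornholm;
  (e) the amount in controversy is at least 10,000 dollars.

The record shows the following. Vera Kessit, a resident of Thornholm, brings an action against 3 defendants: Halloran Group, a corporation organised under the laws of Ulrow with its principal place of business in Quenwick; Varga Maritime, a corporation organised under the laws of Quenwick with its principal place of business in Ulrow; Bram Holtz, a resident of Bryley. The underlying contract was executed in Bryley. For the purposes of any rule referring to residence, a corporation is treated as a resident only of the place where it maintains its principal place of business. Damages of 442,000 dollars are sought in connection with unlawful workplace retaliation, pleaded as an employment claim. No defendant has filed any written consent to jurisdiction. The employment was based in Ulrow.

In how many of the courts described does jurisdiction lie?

The Thornholm Regional Court:
  (a) The plaintiff resides in Thornholm. Nor does the 'unless' clause help: the claim is an employment claim, not a consumer claim. Not satisfied.
  (b) The amount in controversy is USD 442,000, which meets the $75,000 floor. Condition met.
  (c) The plaintiff resides in Thornholm, so one alternative holds. Condition met.
  (d) The claim is an employment claim, not a property claim, so this disjunct is met. Condition met.
  → No jurisdiction.
The Thornholm Court of Common Pleas:
  (a) No defendant resides in Thornholm (they reside in Quenwick, Ulrow, Bryley); no such written consent has been filed — no alternative holds. Condition not met.
  (b) The claim is an employment claim, not a contract claim. Satisfied.
  (c) The operative events occurred in Ulrow, not Thornholm; the claim is an employment claim, not a tort claim — every alternative fails. But the amount in controversy is USD 442,000, which meets the $20,000 floor, and the 'unless' clause therefore excuses the requirement. Satisfied.
  (d) Vera Kessit resides in Thornholm. Met.
  (e) The amount in controversy is 442,000 dollars, which meets the $10,000 floor. Condition met.
  → Not every requirement is met — no jurisdiction.
No court satisfies all of its conditions.

0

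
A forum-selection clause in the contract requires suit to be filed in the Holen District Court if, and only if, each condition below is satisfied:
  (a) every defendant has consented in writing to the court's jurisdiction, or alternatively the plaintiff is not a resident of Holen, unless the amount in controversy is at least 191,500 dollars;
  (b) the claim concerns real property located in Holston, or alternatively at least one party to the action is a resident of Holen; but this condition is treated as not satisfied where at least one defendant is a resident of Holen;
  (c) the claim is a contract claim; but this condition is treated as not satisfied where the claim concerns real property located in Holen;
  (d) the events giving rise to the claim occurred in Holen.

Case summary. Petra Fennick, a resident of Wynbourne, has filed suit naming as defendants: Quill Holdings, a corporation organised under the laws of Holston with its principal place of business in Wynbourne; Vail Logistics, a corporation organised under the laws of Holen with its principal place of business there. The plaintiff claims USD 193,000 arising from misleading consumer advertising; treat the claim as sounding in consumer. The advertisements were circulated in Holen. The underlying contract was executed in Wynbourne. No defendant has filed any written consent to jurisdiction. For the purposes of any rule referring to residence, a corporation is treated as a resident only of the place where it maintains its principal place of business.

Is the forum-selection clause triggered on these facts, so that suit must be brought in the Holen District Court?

The Holen District Court:
  (a) The plaintiff resides in Wynbourne, which is not Holen, which satisfies one of the alternatives. Satisfied.
  (b) Vail Logistics resides in Holen, so this disjunct is met. But the carve-out bites: Vail Logistics resides in Holen. Condition not met.
  (c) The claim is a consumer claim, not a contract claim. Fails.
  (d) The operative events occurred in Holen. Satisfied.
  → The clause does not apply.

No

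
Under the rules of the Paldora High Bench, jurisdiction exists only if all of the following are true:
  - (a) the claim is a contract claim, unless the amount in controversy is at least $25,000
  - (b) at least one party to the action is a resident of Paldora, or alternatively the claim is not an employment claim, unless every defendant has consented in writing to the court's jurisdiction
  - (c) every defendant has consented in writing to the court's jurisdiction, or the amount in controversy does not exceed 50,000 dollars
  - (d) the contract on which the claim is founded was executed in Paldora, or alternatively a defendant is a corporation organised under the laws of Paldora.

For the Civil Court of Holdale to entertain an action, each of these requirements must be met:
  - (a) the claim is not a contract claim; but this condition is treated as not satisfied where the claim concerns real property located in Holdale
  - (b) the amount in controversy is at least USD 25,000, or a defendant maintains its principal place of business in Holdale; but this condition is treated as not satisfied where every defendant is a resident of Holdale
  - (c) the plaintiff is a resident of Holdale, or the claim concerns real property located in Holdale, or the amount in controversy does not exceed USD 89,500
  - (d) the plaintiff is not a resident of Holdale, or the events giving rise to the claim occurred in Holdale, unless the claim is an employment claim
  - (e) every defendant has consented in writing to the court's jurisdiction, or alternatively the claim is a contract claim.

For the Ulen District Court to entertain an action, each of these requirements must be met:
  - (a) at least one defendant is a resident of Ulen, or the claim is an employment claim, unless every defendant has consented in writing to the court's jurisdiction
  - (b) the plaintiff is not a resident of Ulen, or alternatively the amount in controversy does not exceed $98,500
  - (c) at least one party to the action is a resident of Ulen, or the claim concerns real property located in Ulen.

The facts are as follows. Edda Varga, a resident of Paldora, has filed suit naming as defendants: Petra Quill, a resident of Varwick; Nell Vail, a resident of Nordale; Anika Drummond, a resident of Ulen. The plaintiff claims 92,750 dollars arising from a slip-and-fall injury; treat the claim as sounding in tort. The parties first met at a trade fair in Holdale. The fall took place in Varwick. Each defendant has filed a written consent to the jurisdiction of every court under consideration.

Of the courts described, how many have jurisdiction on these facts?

The Paldora High Bench:
  (a) The claim is a tort claim, not a contract claim. However, the amount in controversy is 92,750 dollars, which meets the 25,000 dollars floor, so the 'unless' proviso supplies this condition. Satisfied.
  (b) Edda Varga resides in Paldora — that alternative is enough. Met.
  (c) Every defendant has filed written consent, so this disjunct is met. Condition met.
  (d) No contract (and hence no place of execution) is alleged; no defendant is a corporation — no alternative holds. Fails.
  → Not every requirement is met — no jurisdiction.
The Civil Court of Holdale:
  (a) The claim is a tort claim, not a contract claim. The carve-out does not apply: the claim does not concern real property. Satisfied.
  (b) The amount in controversy is $92,750, which meets the $25,000 floor, so one alternative holds. The carve-out does not apply: the defendants reside as follows — Petra Quill in Varwick, Nell Vail in Nordale, Anika Drummond in Ulen — not all in Holdale. Met.
  (c) The plaintiff resides in Paldora, not Holdale; the claim does not concern real property; the amount in controversy is $92,750, above the $89,500 ceiling — none of the alternatives is met. Fails.
  (d) The plaintiff resides in Paldora, which is not Holdale, so this disjunct is met. Met.
  (e) Every defendant has filed written consent, so this disjunct is met. Condition met.
  → The court lacks jurisdiction.
The Ulen District Court:
  (a) Anika Drummond resides in Ulen, so one alternative holds. Satisfied.
  (b) The plaintiff resides in Paldora, which is not Ulen — that alternative is enough. Satisfied.
  (c) Anika Drummond resides in Ulen, so one alternative holds. Condition met.
  → Jurisdiction lies.
Courts with jurisdiction: the Ulen District Court — 1 in total.

1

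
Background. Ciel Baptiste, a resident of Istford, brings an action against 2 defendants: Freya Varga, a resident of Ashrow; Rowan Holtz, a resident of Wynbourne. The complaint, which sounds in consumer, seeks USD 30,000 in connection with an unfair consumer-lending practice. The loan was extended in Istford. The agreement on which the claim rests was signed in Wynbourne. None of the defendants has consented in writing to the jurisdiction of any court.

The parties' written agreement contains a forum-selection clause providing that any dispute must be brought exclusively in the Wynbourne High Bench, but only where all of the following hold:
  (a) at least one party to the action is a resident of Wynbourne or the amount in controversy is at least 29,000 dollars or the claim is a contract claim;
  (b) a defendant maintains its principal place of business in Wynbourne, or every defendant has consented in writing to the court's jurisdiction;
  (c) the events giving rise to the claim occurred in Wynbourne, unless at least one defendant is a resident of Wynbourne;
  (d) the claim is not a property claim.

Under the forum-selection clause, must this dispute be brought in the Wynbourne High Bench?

No

The Wynbourne High Bench:
  (a) Rowan Holtz resides in Wynbourne, so this disjunct is met. Condition met.
  (b) No defendant is a corporation; no such written consent has been filed — none of the alternatives is met. Not met.
  (c) The operative events occurred in Istford, not Wynbourne. But Rowan Holtz resides in Wynbourne, and the 'unless' clause therefore excuses the requirement. Condition met.
  (d) The claim is a consumer claim, not a property claim. Condition met.
  → The clause does not apply.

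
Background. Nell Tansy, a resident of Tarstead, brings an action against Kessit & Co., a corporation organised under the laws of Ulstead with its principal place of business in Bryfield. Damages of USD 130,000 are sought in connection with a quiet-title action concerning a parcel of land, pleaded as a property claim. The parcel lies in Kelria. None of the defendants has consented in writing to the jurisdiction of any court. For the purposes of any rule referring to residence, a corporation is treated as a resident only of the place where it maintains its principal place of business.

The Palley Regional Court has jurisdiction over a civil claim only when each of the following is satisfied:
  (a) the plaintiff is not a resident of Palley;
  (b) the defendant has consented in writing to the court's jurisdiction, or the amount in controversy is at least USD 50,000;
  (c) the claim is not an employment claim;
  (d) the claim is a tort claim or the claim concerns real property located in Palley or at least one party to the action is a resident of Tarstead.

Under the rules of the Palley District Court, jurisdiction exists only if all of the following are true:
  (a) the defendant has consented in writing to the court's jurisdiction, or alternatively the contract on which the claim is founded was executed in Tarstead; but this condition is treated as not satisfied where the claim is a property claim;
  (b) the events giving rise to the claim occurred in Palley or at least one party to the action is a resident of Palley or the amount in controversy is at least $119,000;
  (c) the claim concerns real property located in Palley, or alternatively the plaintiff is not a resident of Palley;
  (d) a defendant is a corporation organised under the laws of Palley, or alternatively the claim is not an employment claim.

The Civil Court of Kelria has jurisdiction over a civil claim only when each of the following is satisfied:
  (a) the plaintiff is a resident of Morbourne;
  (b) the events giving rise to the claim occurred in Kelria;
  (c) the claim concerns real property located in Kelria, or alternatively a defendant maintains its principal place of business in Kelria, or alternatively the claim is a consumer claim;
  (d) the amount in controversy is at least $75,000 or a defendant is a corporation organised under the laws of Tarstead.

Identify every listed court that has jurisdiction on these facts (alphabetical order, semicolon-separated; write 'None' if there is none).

the Palley Regional Court

The Palley Regional Court:
  (a) The plaintiff resides in Tarstead, which is not Palley. Condition met.
  (b) The amount in controversy is $130,000, which meets the USD 50,000 floor, so one alternative holds. Condition met.
  (c) The claim is a property claim, not an employment claim. Met.
  (d) Nell Tansy resides in Tarstead — that alternative is enough. Satisfied.
  → The court has jurisdiction.
The Palley District Court:
  (a) No such written consent has been filed; no contract (and hence no place of execution) is alleged — no alternative holds. Condition not met.
  (b) The amount in controversy is $130,000, which meets the 119,000 dollars floor — that alternative is enough. Satisfied.
  (c) The plaintiff resides in Tarstead, which is not Palley, so this disjunct is met. Satisfied.
  (d) The claim is a property claim, not an employment claim, which satisfies one of the alternatives. Satisfied.
  → The court lacks jurisdiction.
The Civil Court of Kelria:
  (a) The plaintiff resides in Tarstead, not Morbourne. Not met.
  (b) The operative events occurred in Kelria. Satisfied.
  (c) The property lies in Kelria, which satisfies one of the alternatives. Satisfied.
  (d) The amount in controversy is $130,000, which meets the 75,000 dollars floor, which satisfies one of the alternatives. Met.
  → No jurisdiction.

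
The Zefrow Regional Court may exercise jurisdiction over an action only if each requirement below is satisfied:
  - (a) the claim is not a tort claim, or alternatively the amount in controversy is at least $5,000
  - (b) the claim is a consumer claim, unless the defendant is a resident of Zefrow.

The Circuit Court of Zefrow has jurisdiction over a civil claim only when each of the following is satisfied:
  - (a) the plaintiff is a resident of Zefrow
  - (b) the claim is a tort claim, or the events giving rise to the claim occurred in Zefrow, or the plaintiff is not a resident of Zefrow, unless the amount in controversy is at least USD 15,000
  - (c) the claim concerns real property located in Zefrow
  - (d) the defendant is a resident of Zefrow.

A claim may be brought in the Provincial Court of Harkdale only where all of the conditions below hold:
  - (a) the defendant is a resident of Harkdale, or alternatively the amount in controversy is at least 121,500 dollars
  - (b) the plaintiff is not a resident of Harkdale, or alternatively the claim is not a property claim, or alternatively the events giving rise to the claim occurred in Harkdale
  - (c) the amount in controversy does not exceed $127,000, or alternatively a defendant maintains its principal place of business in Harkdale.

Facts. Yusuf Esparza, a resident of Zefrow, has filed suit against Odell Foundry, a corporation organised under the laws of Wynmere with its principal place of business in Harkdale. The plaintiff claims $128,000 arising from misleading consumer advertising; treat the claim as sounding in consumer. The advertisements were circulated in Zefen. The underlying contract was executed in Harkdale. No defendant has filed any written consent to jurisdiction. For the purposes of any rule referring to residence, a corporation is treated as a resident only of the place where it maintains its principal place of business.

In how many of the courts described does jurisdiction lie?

The Zefrow Regional Court:
  (a) The claim is a consumer claim, not a tort claim, so one alternative holds. Met.
  (b) The claim is a consumer claim. Condition met.
  → The court has jurisdiction.
The Circuit Court of Zefrow:
  (a) The plaintiff resides in Zefrow. Satisfied.
  (b) The claim is a consumer claim, not a tort claim; the operative events occurred in Zefen, not Zefrow; the plaintiff resides in Zefrow — every alternative fails. However, the amount in controversy is 128,000 dollars, which meets the $15,000 floor, so the 'unless' proviso supplies this condition. Condition met.
  (c) The claim does not concern real property. Not met.
  (d) The defendant resides in Harkdale, not Zefrow. Fails.
  → The court lacks jurisdiction.
The Provincial Court of Harkdale:
  (a) The defendant resides in Harkdale, so one alternative holds. Condition met.
  (b) The plaintiff resides in Zefrow, which is not Harkdale, which satisfies one of the alternatives. Met.
  (c) Odell Foundry has its principal place of business in Harkdale, which satisfies one of the alternatives. Satisfied.
  → All conditions met; jurisdiction exists.
Courts with jurisdiction: the Zefrow Regional Court, the Provincial Court of Harkdale — 2 in total.

2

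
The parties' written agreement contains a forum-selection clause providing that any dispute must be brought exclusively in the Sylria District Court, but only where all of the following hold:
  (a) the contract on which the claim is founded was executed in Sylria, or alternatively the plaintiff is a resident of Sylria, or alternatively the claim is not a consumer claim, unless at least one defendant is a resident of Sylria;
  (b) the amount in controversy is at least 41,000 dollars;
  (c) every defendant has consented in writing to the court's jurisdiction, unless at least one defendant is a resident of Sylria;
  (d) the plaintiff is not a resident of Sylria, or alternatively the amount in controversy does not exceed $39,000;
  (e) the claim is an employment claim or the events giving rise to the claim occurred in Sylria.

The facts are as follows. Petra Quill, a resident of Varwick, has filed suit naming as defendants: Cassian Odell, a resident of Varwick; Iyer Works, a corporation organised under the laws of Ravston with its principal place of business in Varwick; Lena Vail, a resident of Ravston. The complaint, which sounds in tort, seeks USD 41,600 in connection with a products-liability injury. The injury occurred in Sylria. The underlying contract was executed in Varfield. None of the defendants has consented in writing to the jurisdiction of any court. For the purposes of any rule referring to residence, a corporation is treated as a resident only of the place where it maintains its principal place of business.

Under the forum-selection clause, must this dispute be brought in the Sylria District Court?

No

The Sylria District Court:
  (a) The claim is a tort claim, not a consumer claim, so one alternative holds. Met.
  (b) The amount in controversy is USD 41,600, which meets the 41,000 dollars floor. Satisfied.
  (c) No such written consent has been filed. And no defendant resides in Sylria (they reside in Varwick, Varwick, Ravston), so the proviso does not save it. Fails.
  (d) The plaintiff resides in Varwick, which is not Sylria, which satisfies one of the alternatives. Condition met.
  (e) The operative events occurred in Sylria — that alternative is enough. Satisfied.
  → Forum clause is not triggered.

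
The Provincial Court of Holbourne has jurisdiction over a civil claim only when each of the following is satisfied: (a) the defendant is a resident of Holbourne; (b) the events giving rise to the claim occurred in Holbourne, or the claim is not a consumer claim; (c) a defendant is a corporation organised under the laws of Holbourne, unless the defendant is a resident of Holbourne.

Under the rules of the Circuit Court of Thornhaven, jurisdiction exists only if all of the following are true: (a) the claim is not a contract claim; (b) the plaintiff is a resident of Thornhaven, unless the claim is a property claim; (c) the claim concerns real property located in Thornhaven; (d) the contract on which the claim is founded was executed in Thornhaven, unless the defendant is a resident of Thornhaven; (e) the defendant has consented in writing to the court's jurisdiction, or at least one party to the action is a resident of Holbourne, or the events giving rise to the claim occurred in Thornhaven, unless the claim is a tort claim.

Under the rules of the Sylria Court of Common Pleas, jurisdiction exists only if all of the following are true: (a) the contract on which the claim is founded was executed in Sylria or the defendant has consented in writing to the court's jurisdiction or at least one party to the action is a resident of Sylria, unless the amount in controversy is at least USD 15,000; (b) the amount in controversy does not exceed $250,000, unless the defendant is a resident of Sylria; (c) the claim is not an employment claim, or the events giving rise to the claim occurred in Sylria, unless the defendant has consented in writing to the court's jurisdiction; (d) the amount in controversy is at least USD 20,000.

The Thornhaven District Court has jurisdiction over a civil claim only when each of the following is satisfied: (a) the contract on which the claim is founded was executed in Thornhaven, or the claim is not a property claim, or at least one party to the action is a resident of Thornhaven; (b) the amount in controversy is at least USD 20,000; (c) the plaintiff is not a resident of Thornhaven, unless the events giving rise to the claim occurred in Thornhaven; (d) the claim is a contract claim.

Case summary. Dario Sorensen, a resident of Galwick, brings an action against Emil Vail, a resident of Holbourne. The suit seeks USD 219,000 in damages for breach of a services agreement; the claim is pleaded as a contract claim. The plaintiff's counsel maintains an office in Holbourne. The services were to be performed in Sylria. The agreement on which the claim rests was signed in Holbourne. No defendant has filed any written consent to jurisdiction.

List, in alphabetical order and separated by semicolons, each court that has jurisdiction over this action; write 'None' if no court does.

The Provincial Court of Holbourne:
  (a) The defendant resides in Holbourne. Satisfied.
  (b) The claim is a contract claim, not a consumer claim — that alternative is enough. Satisfied.
  (c) No defendant is a corporation. However, the defendant resides in Holbourne, so the 'unless' proviso supplies this condition. Condition met.
  → Every requirement is satisfied — jurisdiction.
The Circuit Court of Thornhaven:
  (a) The claim is a contract claim. Fails.
  (b) The plaintiff resides in Galwick, not Thornhaven. And the claim is a contract claim, not a property claim, so the proviso does not save it. Fails.
  (c) The claim does not concern real property. Fails.
  (d) The contract was executed in Holbourne, not Thornhaven. Nor does the 'unless' clause help: the defendant resides in Holbourne, not Thornhaven. Condition not met.
  (e) Emil Vail resides in Holbourne, so one alternative holds. Met.
  → The court lacks jurisdiction.
The Sylria Court of Common Pleas:
  (a) The contract was executed in Holbourne, not Sylria; no such written consent has been filed; no party resides in Sylria — none of the alternatives is met. The proviso rescues it, though: the amount in controversy is USD 219,000, which meets the USD 15,000 floor. Met.
  (b) The amount in controversy is 219,000 dollars, within the $250,000 ceiling. Condition met.
  (c) The claim is a contract claim, not an employment claim, so one alternative holds. Condition met.
  (d) The amount in controversy is USD 219,000, which meets the 20,000 dollars floor. Condition met.
  → Every requirement is satisfied — jurisdiction.
The Thornhaven District Court:
  (a) The claim is a contract claim, not a property claim, so this disjunct is met. Met.
  (b) The amount in controversy is USD 219,000, which meets the USD 20,000 floor. Condition met.
  (c) The plaintiff resides in Galwick, which is not Thornhaven. Met.
  (d) The claim is a contract claim. Met.
  → Jurisdiction lies.

the Provincial Court of Holbourne; the Sylria Court of Common Pleas; the Thornhaven District Court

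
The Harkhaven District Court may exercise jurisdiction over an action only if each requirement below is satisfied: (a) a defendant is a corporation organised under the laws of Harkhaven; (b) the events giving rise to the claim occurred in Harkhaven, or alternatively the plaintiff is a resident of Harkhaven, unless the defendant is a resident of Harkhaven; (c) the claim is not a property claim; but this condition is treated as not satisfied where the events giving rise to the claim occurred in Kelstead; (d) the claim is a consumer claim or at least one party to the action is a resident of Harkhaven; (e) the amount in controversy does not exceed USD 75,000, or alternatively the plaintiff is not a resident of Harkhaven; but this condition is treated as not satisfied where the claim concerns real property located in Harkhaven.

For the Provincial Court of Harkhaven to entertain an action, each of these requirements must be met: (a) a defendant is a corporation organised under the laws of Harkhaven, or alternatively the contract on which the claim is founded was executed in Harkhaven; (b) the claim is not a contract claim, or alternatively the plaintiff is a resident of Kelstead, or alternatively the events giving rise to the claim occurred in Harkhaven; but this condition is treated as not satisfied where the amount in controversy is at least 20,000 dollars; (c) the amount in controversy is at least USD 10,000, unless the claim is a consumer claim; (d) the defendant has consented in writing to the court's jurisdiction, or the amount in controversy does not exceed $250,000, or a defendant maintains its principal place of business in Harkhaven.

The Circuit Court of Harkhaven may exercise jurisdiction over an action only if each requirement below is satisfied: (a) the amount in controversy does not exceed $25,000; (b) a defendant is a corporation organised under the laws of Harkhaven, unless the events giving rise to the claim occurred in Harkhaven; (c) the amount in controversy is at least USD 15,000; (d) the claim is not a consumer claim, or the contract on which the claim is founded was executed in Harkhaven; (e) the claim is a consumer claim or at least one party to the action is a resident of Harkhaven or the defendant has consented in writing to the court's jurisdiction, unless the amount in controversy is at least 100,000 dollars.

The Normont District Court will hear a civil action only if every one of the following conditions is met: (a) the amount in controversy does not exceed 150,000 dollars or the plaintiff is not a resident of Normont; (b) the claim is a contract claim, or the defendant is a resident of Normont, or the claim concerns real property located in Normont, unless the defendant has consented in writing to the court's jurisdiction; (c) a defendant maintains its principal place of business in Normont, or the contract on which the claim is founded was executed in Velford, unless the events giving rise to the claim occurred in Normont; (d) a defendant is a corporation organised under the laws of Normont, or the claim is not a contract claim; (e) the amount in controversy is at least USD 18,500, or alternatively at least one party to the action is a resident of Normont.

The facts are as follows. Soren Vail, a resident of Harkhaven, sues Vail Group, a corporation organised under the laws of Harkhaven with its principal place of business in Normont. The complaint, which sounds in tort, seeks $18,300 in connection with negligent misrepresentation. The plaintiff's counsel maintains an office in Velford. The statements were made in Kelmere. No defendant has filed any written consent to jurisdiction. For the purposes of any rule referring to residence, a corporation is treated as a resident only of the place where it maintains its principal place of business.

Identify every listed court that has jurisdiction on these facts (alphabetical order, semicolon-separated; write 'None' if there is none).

The Harkhaven District Court:
  (a) Vail Group is organised under the laws of Harkhaven. Met.
  (b) The plaintiff resides in Harkhaven, so this disjunct is met. Condition met.
  (c) The claim is a tort claim, not a property claim. The carve-out does not apply: the operative events occurred in Kelmere, not Kelstead. Satisfied.
  (d) Soren Vail resides in Harkhaven, which satisfies one of the alternatives. Met.
  (e) The amount in controversy is 18,300 dollars, within the USD 75,000 ceiling, so one alternative holds. And the carve-out is inapplicable — the claim does not concern real property. Met.
  → Jurisdiction lies.
The Provincial Court of Harkhaven:
  (a) Vail Group is organised under the laws of Harkhaven, so this disjunct is met. Met.
  (b) The claim is a tort claim, not a contract claim, which satisfies one of the alternatives. The exception is not triggered, since the amount in controversy is $18,300, below the $20,000 floor. Condition met.
  (c) The amount in controversy is $18,300, which meets the 10,000 dollars floor. Met.
  (d) The amount in controversy is $18,300, within the 250,000 dollars ceiling, so this disjunct is met. Met.
  → All conditions met; jurisdiction exists.
The Circuit Court of Harkhaven:
  (a) The amount in controversy is 18,300 dollars, within the $25,000 ceiling. Condition met.
  (b) Vail Group is organised under the laws of Harkhaven. Satisfied.
  (c) The amount in controversy is USD 18,300, which meets the 15,000 dollars floor. Condition met.
  (d) The claim is a tort claim, not a consumer claim — that alternative is enough. Condition met.
  (e) Soren Vail resides in Harkhaven — that alternative is enough. Met.
  → Jurisdiction lies.
The Normont District Court:
  (a) The amount in controversy is $18,300, within the 150,000 dollars ceiling — that alternative is enough. Met.
  (b) The defendant resides in Normont, so one alternative holds. Condition met.
  (c) Vail Group has its principal place of business in Normont, which satisfies one of the alternatives. Satisfied.
  (d) The claim is a tort claim, not a contract claim, so one alternative holds. Satisfied.
  (e) Vail Group resides in Normont, so one alternative holds. Satisfied.
  → Jurisdiction lies.

the Circuit Court of Harkhaven; the Harkhaven District Court; the Normont District Court; the Provincial Court of Harkhaven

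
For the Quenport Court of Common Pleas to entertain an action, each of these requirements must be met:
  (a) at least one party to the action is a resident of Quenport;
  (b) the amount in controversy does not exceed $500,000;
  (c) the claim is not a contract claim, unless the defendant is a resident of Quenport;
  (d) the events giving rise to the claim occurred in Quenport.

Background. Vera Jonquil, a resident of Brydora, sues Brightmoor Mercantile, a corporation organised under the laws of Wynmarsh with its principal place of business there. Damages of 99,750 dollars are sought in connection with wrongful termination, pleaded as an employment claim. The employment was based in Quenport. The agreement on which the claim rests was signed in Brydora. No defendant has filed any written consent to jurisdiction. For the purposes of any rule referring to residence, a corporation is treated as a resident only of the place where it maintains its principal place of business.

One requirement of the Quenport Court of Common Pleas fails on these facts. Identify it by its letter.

The Quenport Court of Common Pleas:
  (a) No party resides in Quenport. Not met.
  (b) The amount in controversy is USD 99,750, within the USD 500,000 ceiling. Met.
  (c) The claim is an employment claim, not a contract claim. Condition met.
  (d) The operative events occurred in Quenport. Satisfied.
Only condition (a) fails.

(a)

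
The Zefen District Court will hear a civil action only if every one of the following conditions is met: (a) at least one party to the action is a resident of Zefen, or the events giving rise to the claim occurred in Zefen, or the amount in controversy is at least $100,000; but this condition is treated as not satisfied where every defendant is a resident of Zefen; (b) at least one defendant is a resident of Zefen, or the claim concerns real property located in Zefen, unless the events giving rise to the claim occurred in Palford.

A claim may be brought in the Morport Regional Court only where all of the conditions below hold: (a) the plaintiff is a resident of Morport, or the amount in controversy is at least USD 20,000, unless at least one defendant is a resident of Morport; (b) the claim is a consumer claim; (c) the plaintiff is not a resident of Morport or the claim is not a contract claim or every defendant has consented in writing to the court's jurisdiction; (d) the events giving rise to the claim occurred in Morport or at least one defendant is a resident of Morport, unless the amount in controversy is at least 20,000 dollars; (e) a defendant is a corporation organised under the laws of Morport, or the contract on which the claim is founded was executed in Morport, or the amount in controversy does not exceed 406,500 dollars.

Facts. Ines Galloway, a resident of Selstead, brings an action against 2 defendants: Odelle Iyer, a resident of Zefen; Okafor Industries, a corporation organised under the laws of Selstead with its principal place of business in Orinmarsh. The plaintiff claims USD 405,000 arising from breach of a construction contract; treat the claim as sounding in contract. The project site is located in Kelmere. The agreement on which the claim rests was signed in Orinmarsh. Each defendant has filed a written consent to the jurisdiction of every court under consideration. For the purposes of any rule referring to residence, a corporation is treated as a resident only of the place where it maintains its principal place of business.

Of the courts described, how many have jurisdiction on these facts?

1

The Zefen District Court:
  (a) Odelle Iyer resides in Zefen, so this disjunct is met. The carve-out does not apply: the defendants reside as follows — Odelle Iyer in Zefen, Okafor Industries in Orinmarsh — not all in Zefen. Condition met.
  (b) Odelle Iyer resides in Zefen, so one alternative holds. Condition met.
  → All conditions met; jurisdiction exists.
The Morport Regional Court:
  (a) The amount in controversy is $405,000, which meets the $20,000 floor — that alternative is enough. Met.
  (b) The claim is a contract claim, not a consumer claim. Fails.
  (c) The plaintiff resides in Selstead, which is not Morport, so one alternative holds. Satisfied.
  (d) The operative events occurred in Kelmere, not Morport; no defendant resides in Morport (they reside in Zefen, Orinmarsh) — none of the alternatives is met. The proviso rescues it, though: the amount in controversy is $405,000, which meets the USD 20,000 floor. Condition met.
  (e) The amount in controversy is 405,000 dollars, within the $406,500 ceiling — that alternative is enough. Satisfied.
  → The court lacks jurisdiction.
Courts with jurisdiction: the Zefen District Court — 1 in total.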